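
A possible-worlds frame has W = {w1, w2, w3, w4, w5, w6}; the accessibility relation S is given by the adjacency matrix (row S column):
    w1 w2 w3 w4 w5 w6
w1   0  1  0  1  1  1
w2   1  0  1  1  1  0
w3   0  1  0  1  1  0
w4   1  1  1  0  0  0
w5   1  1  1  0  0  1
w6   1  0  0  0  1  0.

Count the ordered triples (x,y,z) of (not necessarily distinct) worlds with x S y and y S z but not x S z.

40

Enumerating: (w1,w2,w1), (w1,w2,w3), (w1,w4,w1), (w1,w4,w3), (w1,w5,w1), (w1,w5,w3), (w1,w6,w1), (w2,w1,w2), (w2,w1,w6), (w2,w3,w2), (w2,w4,w2), (w2,w5,w2), … and 28 more.
Total: 40.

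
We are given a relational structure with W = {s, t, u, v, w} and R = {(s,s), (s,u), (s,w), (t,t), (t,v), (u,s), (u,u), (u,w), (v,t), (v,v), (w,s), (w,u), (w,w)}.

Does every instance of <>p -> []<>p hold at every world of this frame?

The schema 5 characterises exactly the Euclidean frames.
Euclidean: yes — any two successors of a common world are R-related.

Yes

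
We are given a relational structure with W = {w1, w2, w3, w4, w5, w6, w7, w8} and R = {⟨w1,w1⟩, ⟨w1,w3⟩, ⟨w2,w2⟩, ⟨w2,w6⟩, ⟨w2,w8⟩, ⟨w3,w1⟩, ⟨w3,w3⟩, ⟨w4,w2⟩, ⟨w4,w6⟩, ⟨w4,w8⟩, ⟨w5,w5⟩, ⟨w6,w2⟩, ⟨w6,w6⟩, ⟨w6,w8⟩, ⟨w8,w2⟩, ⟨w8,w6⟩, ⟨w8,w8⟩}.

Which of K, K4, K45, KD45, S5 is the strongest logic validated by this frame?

Transitive (axiom 4): yes — every two-step R-path is closed by a direct edge.
Euclidean (axiom 5): yes — any two successors of a common world are R-related.
Serial (axiom D): no — w7 has no R-successor.
Reflexive (axiom T): no — w4 is not related to itself.
So F validates K, K4, K45; KD45 would additionally require R to be serial. The strongest is K45.

K45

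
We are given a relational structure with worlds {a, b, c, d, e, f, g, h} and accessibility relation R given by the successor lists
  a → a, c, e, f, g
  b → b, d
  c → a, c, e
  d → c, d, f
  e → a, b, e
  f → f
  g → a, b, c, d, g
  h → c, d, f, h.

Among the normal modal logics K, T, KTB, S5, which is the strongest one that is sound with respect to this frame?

T

Reflexive (axiom T): yes — every world is R-related to itself.
Symmetric (axiom B): no — a R f but not f R a.
Euclidean (axiom 5): no — a R c and a R f, but not c R f.
So F validates K, T; KTB would additionally require R to be symmetric. The strongest is T.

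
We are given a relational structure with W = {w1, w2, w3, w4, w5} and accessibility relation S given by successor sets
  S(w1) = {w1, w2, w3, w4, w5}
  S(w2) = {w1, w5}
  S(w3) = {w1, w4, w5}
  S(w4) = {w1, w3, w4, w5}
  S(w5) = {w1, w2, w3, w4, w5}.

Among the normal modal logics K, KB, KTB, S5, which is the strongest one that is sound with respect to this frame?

KB

Symmetric (axiom B): yes — every pair in S has its reverse in S.
Reflexive (axiom T): no — w2 is not related to itself.
Euclidean (axiom 5): no — w1 S w2 and w1 S w3, but not w2 S w3.
So F validates K, KB; KTB would additionally require S to be reflexive. The strongest is KB.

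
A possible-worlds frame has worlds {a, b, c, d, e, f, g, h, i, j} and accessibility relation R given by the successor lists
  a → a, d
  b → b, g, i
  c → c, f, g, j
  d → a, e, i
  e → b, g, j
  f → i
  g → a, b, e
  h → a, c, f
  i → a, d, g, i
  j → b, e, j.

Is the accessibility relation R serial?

Yes

Serial: yes — every world has a successor (e.g. a R a).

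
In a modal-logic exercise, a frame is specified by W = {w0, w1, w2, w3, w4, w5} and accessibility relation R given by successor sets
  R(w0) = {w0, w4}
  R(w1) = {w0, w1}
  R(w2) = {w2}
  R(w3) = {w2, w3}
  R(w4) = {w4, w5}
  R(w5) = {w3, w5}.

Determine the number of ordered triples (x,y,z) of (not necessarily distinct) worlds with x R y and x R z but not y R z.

5

Enumerating: (w0,w4,w0), (w1,w0,w1), (w3,w2,w3), (w4,w5,w4), (w5,w3,w5).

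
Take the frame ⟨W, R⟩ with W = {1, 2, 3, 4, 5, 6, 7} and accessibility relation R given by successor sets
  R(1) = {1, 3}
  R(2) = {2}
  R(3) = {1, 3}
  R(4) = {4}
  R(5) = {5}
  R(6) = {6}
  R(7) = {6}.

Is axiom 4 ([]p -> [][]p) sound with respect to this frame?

Yes

By correspondence theory, 4 is valid on a frame iff R is transitive.
Transitive: yes — every two-step R-path is closed by a direct edge.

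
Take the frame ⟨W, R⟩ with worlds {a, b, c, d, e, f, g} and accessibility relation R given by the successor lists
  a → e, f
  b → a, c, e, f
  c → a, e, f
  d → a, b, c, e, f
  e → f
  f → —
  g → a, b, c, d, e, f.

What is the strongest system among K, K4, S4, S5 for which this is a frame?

K4

Transitive (axiom 4): yes — every two-step R-path is closed by a direct edge.
Reflexive (axiom T): no — a is not related to itself.
Euclidean (axiom 5): no — a R f and a R e, but not f R e.
So F validates K, K4; S4 would additionally require R to be reflexive. The strongest is K4.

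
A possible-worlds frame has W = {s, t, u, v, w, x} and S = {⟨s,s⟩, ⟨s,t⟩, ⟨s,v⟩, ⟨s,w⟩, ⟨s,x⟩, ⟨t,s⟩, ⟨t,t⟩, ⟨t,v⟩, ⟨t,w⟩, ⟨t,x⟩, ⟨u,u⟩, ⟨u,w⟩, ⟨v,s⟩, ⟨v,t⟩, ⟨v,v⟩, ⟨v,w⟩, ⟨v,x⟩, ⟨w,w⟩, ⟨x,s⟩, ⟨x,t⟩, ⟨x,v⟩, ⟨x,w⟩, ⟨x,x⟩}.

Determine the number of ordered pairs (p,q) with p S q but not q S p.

5

Enumerating: (s,w), (t,w), (u,w), (v,w), (x,w).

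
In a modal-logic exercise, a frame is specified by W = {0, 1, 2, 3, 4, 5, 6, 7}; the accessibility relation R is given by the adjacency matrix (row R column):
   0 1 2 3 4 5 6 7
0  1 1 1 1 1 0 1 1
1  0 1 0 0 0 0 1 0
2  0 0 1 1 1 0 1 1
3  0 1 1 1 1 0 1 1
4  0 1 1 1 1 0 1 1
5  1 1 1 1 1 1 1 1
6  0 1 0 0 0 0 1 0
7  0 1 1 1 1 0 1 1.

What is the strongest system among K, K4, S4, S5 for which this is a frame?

Transitive (axiom 4): no — 2 R 3 and 3 R 1, but not 2 R 1.
Reflexive (axiom T): yes — every world is R-related to itself.
Euclidean (axiom 5): no — 0 R 1 and 0 R 2, but not 1 R 2.
So F validates K; K4 would additionally require R to be transitive. The strongest is K.

K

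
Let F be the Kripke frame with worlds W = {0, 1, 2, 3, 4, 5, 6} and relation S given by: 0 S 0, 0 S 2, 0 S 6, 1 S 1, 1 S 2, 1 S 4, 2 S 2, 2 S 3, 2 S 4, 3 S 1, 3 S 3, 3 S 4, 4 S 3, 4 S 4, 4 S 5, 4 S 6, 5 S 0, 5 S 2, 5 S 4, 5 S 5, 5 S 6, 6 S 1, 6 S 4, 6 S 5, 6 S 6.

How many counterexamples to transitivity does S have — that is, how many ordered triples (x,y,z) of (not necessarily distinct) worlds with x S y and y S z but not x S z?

26

Enumerating: (0,2,3), (0,2,4), (0,6,1), (0,6,4), (0,6,5), (1,2,3), (1,4,3), (1,4,5), (1,4,6), (2,3,1), (2,4,5), (2,4,6), … and 14 more.
Total: 26.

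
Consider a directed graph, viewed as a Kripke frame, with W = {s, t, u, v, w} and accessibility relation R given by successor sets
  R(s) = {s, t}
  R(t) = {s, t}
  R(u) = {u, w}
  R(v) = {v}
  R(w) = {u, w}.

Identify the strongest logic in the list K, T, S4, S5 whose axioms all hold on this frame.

Reflexive (axiom T): yes — every world is R-related to itself.
Transitive (axiom 4): yes — every two-step R-path is closed by a direct edge.
Euclidean (axiom 5): yes — any two successors of a common world are R-related.
So F validates K, T, S4, S5. The strongest is S5.

S5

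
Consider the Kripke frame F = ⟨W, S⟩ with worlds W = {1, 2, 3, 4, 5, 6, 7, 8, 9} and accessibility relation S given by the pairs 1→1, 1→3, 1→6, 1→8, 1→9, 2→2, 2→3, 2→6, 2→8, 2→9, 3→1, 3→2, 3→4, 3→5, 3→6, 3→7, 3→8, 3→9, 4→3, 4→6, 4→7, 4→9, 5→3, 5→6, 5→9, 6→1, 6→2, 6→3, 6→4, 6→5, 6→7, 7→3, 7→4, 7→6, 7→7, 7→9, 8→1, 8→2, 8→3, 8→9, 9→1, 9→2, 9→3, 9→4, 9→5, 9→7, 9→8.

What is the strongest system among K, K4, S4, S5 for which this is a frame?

K

Transitive (axiom 4): no — 1 S 3 and 3 S 2, but not 1 S 2.
Reflexive (axiom T): no — 3 is not related to itself.
Euclidean (axiom 5): no — 1 S 6 and 1 S 8, but not 6 S 8.
So F validates K; K4 would additionally require S to be transitive. The strongest is K.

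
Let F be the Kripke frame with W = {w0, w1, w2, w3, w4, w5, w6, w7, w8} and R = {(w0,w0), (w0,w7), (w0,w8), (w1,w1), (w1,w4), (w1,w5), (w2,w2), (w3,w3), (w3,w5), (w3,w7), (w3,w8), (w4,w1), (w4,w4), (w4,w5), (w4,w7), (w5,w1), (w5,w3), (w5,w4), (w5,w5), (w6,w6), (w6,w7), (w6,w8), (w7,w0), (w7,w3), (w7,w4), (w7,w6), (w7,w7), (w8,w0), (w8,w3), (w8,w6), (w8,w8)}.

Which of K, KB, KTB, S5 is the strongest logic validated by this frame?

Symmetric (axiom B): yes — every pair in R has its reverse in R.
Reflexive (axiom T): yes — every world is R-related to itself.
Euclidean (axiom 5): no — w0 R w7 and w0 R w8, but not w7 R w8.
So F validates K, KB, KTB; S5 would additionally require R to be Euclidean. The strongest is KTB.

KTB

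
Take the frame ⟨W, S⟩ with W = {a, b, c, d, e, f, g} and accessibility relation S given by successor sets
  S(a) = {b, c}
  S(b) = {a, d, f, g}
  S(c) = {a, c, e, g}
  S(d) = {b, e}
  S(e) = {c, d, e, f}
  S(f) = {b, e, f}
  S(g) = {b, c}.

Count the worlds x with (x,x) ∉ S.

4

Enumerating: a, b, d, g.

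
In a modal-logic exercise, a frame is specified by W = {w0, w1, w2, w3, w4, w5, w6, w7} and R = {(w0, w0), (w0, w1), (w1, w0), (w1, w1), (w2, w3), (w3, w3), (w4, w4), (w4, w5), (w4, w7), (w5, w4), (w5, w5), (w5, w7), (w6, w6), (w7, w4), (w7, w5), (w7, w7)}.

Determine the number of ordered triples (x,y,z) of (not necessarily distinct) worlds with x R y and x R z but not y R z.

0

R is Euclidean; there are no such tuples.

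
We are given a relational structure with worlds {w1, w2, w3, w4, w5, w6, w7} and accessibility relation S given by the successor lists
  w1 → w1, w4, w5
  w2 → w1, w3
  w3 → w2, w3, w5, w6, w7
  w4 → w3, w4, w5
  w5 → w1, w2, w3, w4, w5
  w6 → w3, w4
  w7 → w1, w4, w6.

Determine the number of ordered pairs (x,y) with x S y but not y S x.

Enumerating: (w1,w4), (w2,w1), (w3,w7), (w4,w3), (w5,w2), (w6,w4), (w7,w1), (w7,w4), (w7,w6).

9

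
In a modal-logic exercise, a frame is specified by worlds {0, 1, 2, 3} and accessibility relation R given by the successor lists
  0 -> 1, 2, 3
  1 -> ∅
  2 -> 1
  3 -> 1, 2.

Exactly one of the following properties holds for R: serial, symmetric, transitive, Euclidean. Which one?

Serial: no — 1 has no R-successor.
Symmetric: no — 0 R 1 but not 1 R 0.
Transitive: yes — every two-step R-path is closed by a direct edge.
Euclidean: no — 0 R 1 and 0 R 2, but not 1 R 2.
Only transitive holds.

transitive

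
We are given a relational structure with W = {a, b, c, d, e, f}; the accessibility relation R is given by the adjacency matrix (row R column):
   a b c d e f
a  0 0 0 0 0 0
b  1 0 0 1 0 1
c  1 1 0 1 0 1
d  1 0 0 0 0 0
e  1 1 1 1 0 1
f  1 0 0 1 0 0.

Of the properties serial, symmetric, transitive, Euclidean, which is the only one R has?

Serial: no — a has no R-successor.
Symmetric: no — b R a but not a R b.
Transitive: yes — every two-step R-path is closed by a direct edge.
Euclidean: no — b R a and b R d, but not a R d.
Only transitive holds.

transitive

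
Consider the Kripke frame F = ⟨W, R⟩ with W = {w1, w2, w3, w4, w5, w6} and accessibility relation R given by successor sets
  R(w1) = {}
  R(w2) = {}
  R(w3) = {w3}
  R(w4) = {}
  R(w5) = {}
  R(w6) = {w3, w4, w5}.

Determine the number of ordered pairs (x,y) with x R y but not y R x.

Enumerating: (w6,w3), (w6,w4), (w6,w5).

3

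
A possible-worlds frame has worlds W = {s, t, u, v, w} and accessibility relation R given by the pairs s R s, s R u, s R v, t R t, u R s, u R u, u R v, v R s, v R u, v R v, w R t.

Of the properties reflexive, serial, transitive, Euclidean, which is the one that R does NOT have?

Reflexive: no — w is not related to itself.
Serial: yes — every world has a successor (e.g. s R s).
Transitive: yes — every two-step R-path is closed by a direct edge.
Euclidean: yes — any two successors of a common world are R-related.
Only reflexive fails.

reflexive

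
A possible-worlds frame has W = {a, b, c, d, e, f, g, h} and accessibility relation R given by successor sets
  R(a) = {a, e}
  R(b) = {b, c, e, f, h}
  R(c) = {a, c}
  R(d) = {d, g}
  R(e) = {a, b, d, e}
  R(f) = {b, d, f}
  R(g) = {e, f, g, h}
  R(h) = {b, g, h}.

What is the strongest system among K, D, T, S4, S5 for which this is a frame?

Serial (axiom D): yes — every world has a successor (e.g. a R a).
Reflexive (axiom T): yes — every world is R-related to itself.
Transitive (axiom 4): no — a R e and e R b, but not a R b.
Euclidean (axiom 5): no — b R c and b R e, but not c R e.
So F validates K, D, T; S4 would additionally require R to be transitive. The strongest is T.

T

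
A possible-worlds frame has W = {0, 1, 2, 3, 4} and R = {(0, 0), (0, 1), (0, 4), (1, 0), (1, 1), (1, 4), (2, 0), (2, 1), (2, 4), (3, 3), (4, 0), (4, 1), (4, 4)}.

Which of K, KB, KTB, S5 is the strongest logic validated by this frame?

K

Symmetric (axiom B): no — 2 R 0 but not 0 R 2.
Reflexive (axiom T): no — 2 is not related to itself.
Euclidean (axiom 5): yes — any two successors of a common world are R-related.
So F validates K; KB would additionally require R to be symmetric. The strongest is K.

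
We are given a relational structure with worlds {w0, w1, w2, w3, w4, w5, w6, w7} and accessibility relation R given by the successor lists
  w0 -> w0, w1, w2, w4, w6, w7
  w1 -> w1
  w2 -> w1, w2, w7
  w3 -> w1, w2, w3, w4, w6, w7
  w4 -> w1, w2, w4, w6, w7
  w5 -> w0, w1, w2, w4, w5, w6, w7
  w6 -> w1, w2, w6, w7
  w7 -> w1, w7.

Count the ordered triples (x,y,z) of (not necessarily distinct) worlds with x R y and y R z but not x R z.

0

R is transitive; there are no such tuples.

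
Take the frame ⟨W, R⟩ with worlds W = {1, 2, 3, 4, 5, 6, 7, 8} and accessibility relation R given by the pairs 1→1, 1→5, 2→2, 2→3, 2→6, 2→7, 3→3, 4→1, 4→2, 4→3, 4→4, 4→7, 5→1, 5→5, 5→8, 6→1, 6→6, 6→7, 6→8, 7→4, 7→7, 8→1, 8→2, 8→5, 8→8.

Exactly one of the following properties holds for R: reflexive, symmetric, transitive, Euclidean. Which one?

reflexive

Reflexive: yes — every world is R-related to itself.
Symmetric: no — 2 R 3 but not 3 R 2.
Transitive: no — 1 R 5 and 5 R 8, but not 1 R 8.
Euclidean: no — 2 R 3 and 2 R 6, but not 3 R 6.
Only reflexive holds.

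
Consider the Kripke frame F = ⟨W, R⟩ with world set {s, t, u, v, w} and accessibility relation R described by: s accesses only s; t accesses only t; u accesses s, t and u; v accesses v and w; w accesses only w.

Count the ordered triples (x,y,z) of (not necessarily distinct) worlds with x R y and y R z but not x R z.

0

R is transitive; there are no such tuples.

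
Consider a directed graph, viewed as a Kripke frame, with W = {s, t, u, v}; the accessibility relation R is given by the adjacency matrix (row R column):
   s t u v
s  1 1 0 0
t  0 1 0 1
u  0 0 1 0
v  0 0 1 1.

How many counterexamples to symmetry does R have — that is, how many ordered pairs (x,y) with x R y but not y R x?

3

Enumerating: (s,t), (t,v), (v,u).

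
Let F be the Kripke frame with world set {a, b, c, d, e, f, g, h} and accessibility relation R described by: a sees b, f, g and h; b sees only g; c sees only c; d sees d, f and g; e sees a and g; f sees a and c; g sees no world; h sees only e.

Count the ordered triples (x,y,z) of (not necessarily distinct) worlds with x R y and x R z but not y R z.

Enumerating: (a,b,b), (a,b,f), (a,b,h), (a,f,b), (a,f,f), (a,f,g), (a,f,h), (a,g,b), (a,g,f), (a,g,g), (a,g,h), (a,h,b), … and 17 more.
Total: 29.

29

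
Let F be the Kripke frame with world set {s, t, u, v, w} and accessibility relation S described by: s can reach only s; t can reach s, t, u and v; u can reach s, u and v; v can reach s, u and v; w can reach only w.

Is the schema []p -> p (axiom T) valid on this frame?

Yes

By correspondence theory, T is valid on a frame iff S is reflexive.
Reflexive: yes — every world is S-related to itself.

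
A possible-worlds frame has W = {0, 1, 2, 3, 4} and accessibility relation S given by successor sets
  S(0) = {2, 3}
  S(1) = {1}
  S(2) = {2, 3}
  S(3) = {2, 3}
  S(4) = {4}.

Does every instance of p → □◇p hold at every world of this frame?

No

By correspondence theory, B is valid on a frame iff S is symmetric.
Symmetric: no — 0 S 2 but not 2 S 0.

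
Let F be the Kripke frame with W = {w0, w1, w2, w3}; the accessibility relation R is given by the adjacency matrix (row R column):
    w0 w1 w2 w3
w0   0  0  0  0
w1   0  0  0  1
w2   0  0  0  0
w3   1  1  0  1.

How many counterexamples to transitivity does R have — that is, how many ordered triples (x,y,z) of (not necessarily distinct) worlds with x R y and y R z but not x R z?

Enumerating: (w1,w3,w0), (w1,w3,w1).

2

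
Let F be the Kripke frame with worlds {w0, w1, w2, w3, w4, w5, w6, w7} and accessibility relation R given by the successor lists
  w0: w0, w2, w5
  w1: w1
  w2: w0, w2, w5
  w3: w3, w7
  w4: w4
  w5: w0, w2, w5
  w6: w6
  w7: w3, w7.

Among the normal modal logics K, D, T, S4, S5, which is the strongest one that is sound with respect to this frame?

S5

Serial (axiom D): yes — every world has a successor (e.g. w0 R w0).
Reflexive (axiom T): yes — every world is R-related to itself.
Transitive (axiom 4): yes — every two-step R-path is closed by a direct edge.
Euclidean (axiom 5): yes — any two successors of a common world are R-related.
So F validates K, D, T, S4, S5. The strongest is S5.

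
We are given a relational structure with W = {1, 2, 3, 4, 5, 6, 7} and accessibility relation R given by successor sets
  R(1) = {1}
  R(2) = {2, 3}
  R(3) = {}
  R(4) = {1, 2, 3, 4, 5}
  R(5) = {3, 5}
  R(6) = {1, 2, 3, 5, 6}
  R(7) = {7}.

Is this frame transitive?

Transitive: yes — every two-step R-path is closed by a direct edge.

Yes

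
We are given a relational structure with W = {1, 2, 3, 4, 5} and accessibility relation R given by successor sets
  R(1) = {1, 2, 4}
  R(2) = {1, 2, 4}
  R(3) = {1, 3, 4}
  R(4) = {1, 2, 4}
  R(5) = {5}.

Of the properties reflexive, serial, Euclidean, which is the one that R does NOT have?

Reflexive: yes — every world is R-related to itself.
Serial: yes — every world has a successor (e.g. 1 R 1).
Euclidean: no — 3 R 1 and 3 R 3, but not 1 R 3.
Only Euclidean fails.

Euclidean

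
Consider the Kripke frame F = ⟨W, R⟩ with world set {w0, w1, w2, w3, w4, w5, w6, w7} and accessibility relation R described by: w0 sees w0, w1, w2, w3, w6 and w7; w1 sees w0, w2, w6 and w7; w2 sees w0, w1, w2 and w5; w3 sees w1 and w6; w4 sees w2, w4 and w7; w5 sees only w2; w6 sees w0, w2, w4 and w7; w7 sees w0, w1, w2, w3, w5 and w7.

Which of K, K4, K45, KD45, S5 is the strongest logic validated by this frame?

Transitive (axiom 4): no — w0 R w2 and w2 R w5, but not w0 R w5.
Euclidean (axiom 5): no — w0 R w1 and w0 R w3, but not w1 R w3.
Serial (axiom D): yes — every world has a successor (e.g. w0 R w0).
Reflexive (axiom T): no — w1 is not related to itself.
So F validates K; K4 would additionally require R to be transitive. The strongest is K.

K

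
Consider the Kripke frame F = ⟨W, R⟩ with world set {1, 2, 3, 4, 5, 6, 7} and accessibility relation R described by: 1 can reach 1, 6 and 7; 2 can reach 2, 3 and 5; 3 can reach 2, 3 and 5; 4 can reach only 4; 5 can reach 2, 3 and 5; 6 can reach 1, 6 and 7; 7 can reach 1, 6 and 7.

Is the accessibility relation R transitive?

Transitive: yes — every two-step R-path is closed by a direct edge.

Yes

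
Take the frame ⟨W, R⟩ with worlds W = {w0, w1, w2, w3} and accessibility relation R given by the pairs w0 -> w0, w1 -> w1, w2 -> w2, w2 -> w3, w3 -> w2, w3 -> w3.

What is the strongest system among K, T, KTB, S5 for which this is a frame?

Reflexive (axiom T): yes — every world is R-related to itself.
Symmetric (axiom B): yes — every pair in R has its reverse in R.
Euclidean (axiom 5): yes — any two successors of a common world are R-related.
So F validates K, T, KTB, S5. The strongest is S5.

S5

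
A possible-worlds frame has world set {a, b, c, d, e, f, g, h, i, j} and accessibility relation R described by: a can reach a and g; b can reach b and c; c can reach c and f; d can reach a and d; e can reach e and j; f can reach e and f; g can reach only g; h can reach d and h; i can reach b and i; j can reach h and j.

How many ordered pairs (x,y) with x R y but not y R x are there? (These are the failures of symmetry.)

9

Enumerating: (a,g), (b,c), (c,f), (d,a), (e,j), (f,e), (h,d), (i,b), (j,h).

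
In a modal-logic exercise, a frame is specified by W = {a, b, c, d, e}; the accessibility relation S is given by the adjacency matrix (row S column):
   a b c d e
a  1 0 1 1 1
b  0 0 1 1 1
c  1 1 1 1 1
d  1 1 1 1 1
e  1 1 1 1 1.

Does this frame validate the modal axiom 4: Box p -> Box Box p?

No

The schema 4 characterises exactly the transitive frames.
Transitive: no — a S c and c S b, but not a S b.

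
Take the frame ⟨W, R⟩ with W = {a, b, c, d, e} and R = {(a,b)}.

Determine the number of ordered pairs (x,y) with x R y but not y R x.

Enumerating: (a,b).

1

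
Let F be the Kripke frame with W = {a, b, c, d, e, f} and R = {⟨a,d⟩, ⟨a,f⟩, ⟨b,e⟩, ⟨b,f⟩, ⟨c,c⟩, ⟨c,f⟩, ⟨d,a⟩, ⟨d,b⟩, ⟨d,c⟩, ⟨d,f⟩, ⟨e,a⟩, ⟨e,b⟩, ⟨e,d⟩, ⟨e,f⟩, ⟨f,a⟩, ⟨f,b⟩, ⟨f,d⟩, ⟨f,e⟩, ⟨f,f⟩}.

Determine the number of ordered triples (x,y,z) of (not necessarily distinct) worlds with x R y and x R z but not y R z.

27

Enumerating: (a,d,d), (b,e,e), (c,f,c), (d,a,a), (d,a,b), (d,a,c), (d,b,a), (d,b,b), (d,b,c), (d,c,a), (d,c,b), (d,f,c), … and 15 more.
Total: 27.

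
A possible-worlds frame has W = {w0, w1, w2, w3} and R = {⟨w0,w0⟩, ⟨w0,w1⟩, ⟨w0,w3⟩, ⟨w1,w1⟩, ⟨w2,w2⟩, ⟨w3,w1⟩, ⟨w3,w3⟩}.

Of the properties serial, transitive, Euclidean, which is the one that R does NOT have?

Euclidean

Serial: yes — every world has a successor (e.g. w0 R w0).
Transitive: yes — every two-step R-path is closed by a direct edge.
Euclidean: no — w0 R w1 and w0 R w3, but not w1 R w3.
Only Euclidean fails.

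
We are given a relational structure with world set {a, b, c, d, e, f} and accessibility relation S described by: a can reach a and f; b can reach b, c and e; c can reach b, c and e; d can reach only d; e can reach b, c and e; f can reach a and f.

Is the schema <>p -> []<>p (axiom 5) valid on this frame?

Yes

Axiom 5 corresponds to the accessibility relation being Euclidean.
Euclidean: yes — any two successors of a common world are S-related.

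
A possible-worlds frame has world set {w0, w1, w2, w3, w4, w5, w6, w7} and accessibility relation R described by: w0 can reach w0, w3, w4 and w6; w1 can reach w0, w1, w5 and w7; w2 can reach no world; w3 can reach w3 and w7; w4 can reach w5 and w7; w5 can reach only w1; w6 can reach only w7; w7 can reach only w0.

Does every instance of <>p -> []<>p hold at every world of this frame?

No

Axiom 5 corresponds to the accessibility relation being Euclidean.
Euclidean: no — w0 R w3 and w0 R w4, but not w3 R w4.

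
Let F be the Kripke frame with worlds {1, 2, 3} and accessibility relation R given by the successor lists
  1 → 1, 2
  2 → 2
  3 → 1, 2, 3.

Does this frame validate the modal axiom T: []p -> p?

The schema T characterises exactly the reflexive frames.
Reflexive: yes — every world is R-related to itself.

Yes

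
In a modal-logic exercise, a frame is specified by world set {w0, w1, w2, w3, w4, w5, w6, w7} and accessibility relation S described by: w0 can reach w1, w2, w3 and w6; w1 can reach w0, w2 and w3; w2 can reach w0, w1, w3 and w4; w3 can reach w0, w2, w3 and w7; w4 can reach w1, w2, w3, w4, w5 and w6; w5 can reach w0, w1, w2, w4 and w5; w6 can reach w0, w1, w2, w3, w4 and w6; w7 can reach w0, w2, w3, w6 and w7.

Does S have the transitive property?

Transitive: no — w0 S w2 and w2 S w4, but not w0 S w4.

No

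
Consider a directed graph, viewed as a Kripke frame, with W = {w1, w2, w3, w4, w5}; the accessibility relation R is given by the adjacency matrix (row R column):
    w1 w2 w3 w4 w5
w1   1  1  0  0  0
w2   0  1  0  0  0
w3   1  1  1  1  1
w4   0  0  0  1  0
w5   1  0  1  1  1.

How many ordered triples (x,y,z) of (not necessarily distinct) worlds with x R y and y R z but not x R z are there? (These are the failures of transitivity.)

2

Enumerating: (w5,w1,w2), (w5,w3,w2).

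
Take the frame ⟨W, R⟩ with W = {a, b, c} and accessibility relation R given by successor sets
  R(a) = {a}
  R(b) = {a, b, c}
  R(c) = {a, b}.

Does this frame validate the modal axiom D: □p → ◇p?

Yes

By correspondence theory, D is valid on a frame iff R is serial.
Serial: yes — every world has a successor (e.g. a R a).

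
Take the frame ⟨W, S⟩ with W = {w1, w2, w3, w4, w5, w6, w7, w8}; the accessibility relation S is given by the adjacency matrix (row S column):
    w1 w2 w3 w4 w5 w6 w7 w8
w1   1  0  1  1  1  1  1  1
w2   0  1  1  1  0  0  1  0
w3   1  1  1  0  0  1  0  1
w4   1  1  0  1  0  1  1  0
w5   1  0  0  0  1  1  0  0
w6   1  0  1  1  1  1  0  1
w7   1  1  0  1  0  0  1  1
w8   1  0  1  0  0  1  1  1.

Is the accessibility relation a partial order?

No

Reflexive: yes — every world is S-related to itself.
Transitive: no — w1 S w3 and w3 S w2, but not w1 S w2.
Antisymmetric: no — w1 S w3 and w3 S w1 with w1 ≠ w3.
So S is not a partial order.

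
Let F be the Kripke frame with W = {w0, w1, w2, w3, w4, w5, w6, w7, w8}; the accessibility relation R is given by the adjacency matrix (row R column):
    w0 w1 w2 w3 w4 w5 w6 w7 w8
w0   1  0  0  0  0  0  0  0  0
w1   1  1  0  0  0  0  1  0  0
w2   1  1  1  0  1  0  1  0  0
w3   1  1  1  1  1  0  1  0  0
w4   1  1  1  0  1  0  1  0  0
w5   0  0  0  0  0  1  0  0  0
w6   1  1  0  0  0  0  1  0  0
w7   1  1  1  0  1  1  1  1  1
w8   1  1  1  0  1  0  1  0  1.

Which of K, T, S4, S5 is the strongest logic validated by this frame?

S4

Reflexive (axiom T): yes — every world is R-related to itself.
Transitive (axiom 4): yes — every two-step R-path is closed by a direct edge.
Euclidean (axiom 5): no — w1 R w0 and w1 R w6, but not w0 R w6.
So F validates K, T, S4; S5 would additionally require R to be Euclidean. The strongest is S4.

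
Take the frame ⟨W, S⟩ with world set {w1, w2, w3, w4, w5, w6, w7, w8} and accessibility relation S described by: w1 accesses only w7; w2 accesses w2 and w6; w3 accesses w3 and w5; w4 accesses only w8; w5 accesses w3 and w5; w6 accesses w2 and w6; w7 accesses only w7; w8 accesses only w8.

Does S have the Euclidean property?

Euclidean: yes — any two successors of a common world are S-related.

Yes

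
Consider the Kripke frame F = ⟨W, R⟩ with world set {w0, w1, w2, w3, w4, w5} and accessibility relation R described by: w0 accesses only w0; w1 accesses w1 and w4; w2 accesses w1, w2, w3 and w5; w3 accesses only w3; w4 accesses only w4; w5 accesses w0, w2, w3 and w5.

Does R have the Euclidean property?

Euclidean: no — w2 R w1 and w2 R w3, but not w1 R w3.

No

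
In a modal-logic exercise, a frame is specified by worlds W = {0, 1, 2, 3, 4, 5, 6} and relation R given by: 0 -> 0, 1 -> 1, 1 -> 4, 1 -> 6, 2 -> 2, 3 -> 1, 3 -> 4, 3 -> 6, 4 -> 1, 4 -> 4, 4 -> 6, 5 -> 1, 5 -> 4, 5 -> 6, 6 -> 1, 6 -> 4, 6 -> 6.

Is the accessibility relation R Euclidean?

Yes

Euclidean: yes — any two successors of a common world are R-related.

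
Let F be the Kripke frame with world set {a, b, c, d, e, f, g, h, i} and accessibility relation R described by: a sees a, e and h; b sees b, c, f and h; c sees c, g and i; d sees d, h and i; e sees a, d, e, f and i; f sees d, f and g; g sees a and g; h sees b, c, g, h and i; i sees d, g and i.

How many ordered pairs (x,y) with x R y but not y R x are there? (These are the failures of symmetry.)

16

Enumerating: (a,h), (b,c), (b,f), (c,g), (c,i), (d,h), (e,d), (e,f), (e,i), (f,d), (f,g), (g,a), (h,c), (h,g), (h,i), (i,g).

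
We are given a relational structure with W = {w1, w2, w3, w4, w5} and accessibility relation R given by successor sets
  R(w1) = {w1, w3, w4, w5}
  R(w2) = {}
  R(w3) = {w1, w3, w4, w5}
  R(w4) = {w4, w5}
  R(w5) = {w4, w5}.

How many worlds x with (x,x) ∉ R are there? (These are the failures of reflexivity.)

Enumerating: w2.

1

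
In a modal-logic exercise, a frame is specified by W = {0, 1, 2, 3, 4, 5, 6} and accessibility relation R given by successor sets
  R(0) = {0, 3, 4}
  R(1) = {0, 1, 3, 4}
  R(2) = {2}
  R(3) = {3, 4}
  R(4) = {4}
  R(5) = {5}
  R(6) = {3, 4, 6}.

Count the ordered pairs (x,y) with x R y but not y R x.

8

Enumerating: (0,3), (0,4), (1,0), (1,3), (1,4), (3,4), (6,3), (6,4).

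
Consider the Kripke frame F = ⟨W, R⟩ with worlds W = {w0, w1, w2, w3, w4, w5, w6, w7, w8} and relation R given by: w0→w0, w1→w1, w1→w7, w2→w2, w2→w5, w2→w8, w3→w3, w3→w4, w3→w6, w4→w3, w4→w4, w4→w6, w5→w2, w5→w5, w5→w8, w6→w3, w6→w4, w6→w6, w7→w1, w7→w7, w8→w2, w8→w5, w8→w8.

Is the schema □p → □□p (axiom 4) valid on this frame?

By correspondence theory, 4 is valid on a frame iff R is transitive.
Transitive: yes — every two-step R-path is closed by a direct edge.

Yes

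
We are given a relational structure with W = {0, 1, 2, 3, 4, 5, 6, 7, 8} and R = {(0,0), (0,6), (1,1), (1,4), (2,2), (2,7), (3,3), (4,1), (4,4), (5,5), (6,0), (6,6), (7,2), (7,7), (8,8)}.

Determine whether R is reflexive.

Reflexive: yes — every world is R-related to itself.

Yes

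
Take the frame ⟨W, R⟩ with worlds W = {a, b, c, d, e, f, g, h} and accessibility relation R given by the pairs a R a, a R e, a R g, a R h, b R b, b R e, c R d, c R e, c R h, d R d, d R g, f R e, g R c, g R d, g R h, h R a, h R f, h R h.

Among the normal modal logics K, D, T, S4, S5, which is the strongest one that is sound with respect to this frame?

Serial (axiom D): no — e has no R-successor.
Reflexive (axiom T): no — c is not related to itself.
Transitive (axiom 4): no — a R g and g R c, but not a R c.
Euclidean (axiom 5): no — a R e and a R g, but not e R g.
So F validates K; D would additionally require R to be serial. The strongest is K.

K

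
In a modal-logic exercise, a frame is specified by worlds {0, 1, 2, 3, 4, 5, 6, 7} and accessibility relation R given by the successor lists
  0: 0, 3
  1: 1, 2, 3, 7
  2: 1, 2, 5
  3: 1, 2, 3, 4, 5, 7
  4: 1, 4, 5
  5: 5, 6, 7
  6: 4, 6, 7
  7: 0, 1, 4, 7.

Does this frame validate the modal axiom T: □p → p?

Yes

Axiom T corresponds to the accessibility relation being reflexive.
Reflexive: yes — every world is R-related to itself.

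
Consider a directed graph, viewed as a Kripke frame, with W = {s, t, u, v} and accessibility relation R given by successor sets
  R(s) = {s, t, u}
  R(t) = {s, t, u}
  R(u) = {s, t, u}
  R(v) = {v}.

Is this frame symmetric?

Yes

Symmetric: yes — every pair in R has its reverse in R.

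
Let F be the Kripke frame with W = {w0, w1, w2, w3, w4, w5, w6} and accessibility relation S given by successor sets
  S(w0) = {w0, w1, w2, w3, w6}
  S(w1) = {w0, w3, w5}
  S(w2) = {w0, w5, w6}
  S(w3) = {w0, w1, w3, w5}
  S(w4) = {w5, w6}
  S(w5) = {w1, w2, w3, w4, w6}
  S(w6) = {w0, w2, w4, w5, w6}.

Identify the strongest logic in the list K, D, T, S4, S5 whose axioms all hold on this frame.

Serial (axiom D): yes — every world has a successor (e.g. w0 S w0).
Reflexive (axiom T): no — w1 is not related to itself.
Transitive (axiom 4): no — w0 S w1 and w1 S w5, but not w0 S w5.
Euclidean (axiom 5): no — w0 S w1 and w0 S w2, but not w1 S w2.
So F validates K, D; T would additionally require S to be reflexive. The strongest is D.

D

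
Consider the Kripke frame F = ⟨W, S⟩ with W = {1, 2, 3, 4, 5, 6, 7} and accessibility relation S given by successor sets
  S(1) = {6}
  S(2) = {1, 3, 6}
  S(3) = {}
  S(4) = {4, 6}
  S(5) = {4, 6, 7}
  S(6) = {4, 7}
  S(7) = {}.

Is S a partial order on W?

No

Reflexive: no — 1 is not related to itself.
Transitive: no — 1 S 6 and 6 S 4, but not 1 S 4.
Antisymmetric: no — 4 S 6 and 6 S 4 with 4 ≠ 6.
So S is not a partial order.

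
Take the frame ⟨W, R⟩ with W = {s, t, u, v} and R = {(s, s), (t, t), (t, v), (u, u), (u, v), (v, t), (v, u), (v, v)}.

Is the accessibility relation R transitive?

Transitive: no — t R v and v R u, but not t R u.

No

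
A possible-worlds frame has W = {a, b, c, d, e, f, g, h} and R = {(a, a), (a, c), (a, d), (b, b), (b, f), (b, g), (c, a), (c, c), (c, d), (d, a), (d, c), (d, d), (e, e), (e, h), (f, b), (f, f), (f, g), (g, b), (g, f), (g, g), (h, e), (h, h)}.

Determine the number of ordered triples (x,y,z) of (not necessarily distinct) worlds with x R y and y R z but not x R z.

0

R is transitive; there are no such tuples.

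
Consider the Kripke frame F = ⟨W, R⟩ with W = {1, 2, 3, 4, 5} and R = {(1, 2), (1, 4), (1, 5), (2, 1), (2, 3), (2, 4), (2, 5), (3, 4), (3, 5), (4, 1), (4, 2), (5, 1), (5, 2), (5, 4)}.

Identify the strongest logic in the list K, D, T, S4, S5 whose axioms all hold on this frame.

Serial (axiom D): yes — every world has a successor (e.g. 1 R 2).
Reflexive (axiom T): no — 1 is not related to itself.
Transitive (axiom 4): no — 1 R 2 and 2 R 3, but not 1 R 3.
Euclidean (axiom 5): no — 1 R 4 and 1 R 5, but not 4 R 5.
So F validates K, D; T would additionally require R to be reflexive. The strongest is D.

D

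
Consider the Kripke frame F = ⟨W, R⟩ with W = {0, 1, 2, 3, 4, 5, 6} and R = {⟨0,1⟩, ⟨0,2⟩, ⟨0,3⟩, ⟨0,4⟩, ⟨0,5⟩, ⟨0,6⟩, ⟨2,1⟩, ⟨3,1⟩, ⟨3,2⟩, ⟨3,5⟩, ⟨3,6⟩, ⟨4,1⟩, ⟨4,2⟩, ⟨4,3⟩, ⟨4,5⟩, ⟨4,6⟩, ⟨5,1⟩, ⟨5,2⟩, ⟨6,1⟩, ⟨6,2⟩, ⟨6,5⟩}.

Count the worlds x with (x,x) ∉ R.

7

Enumerating: 0, 1, 2, 3, 4, 5, 6.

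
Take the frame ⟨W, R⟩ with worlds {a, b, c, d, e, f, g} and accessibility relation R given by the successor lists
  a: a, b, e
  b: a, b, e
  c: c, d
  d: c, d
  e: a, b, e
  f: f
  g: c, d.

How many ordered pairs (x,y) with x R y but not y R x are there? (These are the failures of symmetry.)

2

Enumerating: (g,c), (g,d).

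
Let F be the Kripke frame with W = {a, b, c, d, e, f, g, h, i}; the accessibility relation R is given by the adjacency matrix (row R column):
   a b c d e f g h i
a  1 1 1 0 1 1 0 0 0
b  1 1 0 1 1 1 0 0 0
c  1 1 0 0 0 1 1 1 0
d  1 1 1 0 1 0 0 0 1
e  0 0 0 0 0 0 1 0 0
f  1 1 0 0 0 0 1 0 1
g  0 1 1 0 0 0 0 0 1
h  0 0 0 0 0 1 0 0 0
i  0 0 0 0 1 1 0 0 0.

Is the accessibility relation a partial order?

Reflexive: no — c is not related to itself.
Transitive: no — a R b and b R d, but not a R d.
Antisymmetric: no — a R b and b R a with a ≠ b.
So R is not a partial order.

No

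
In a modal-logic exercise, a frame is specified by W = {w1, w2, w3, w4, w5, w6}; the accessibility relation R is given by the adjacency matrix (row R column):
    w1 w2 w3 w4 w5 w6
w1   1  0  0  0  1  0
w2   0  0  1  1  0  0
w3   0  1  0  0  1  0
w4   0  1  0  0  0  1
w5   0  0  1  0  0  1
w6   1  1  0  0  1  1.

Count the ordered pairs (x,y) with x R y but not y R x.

Enumerating: (w1,w5), (w4,w6), (w6,w1), (w6,w2).

4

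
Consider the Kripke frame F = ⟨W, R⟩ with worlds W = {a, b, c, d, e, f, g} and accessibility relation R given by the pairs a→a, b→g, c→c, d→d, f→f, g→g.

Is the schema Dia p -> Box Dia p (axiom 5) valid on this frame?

Yes

The schema 5 characterises exactly the Euclidean frames.
Euclidean: yes — any two successors of a common world are R-related.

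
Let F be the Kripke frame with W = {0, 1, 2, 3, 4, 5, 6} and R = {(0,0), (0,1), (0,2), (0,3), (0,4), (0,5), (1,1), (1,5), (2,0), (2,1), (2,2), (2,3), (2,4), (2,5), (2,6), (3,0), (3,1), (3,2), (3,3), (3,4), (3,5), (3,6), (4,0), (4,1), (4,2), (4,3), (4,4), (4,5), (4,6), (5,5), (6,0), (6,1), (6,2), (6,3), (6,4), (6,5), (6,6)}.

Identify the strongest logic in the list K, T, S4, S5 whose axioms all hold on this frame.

Reflexive (axiom T): yes — every world is R-related to itself.
Transitive (axiom 4): no — 0 R 2 and 2 R 6, but not 0 R 6.
Euclidean (axiom 5): no — 0 R 1 and 0 R 2, but not 1 R 2.
So F validates K, T; S4 would additionally require R to be transitive. The strongest is T.

T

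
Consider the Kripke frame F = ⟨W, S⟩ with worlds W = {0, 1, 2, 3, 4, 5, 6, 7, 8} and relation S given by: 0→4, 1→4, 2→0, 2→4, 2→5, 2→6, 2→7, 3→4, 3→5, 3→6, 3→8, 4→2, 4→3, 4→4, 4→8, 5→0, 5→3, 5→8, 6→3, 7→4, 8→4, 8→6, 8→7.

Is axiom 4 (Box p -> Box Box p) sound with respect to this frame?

The schema 4 characterises exactly the transitive frames.
Transitive: no — 0 S 4 and 4 S 2, but not 0 S 2.

No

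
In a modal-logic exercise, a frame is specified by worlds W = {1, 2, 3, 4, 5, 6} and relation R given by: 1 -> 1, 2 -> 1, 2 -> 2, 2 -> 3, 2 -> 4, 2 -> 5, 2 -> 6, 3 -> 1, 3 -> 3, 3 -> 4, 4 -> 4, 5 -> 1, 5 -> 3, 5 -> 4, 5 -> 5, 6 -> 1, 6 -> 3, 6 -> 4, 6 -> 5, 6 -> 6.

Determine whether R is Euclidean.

No

Euclidean: no — 2 R 1 and 2 R 3, but not 1 R 3.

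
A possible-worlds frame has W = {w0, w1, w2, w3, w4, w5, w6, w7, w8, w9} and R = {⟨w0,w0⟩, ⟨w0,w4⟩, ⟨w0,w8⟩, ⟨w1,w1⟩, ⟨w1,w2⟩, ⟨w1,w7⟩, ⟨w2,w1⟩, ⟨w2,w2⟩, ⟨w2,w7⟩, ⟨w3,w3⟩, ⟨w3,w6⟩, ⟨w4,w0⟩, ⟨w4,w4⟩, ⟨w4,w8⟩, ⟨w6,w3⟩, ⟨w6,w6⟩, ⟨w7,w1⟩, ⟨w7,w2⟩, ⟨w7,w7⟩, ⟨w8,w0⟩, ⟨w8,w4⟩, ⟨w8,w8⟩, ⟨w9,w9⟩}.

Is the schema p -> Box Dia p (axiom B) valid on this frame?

By correspondence theory, B is valid on a frame iff R is symmetric.
Symmetric: yes — every pair in R has its reverse in R.

Yes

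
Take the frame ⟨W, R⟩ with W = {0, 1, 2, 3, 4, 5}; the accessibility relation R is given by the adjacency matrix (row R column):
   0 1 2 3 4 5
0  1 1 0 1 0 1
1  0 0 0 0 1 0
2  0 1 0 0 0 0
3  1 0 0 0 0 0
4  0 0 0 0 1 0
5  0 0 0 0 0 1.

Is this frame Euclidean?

No

Euclidean: no — 0 R 1 and 0 R 3, but not 1 R 3.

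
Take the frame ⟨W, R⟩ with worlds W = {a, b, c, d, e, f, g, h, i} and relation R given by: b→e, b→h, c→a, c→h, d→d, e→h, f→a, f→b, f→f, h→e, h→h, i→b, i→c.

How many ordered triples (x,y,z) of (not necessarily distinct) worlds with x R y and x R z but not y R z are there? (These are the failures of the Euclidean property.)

15

Enumerating: (b,e,e), (c,a,a), (c,a,h), (c,h,a), (f,a,a), (f,a,b), (f,a,f), (f,b,a), (f,b,b), (f,b,f), (h,e,e), (i,b,b), (i,b,c), (i,c,b), (i,c,c).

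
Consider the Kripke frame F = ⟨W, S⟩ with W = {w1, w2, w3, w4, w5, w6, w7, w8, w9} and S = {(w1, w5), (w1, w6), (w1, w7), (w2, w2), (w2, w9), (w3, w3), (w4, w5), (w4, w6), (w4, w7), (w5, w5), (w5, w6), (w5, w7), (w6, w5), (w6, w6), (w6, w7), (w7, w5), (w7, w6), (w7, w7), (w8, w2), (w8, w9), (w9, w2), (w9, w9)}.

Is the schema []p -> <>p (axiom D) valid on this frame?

Yes

By correspondence theory, D is valid on a frame iff S is serial.
Serial: yes — every world has a successor (e.g. w1 S w5).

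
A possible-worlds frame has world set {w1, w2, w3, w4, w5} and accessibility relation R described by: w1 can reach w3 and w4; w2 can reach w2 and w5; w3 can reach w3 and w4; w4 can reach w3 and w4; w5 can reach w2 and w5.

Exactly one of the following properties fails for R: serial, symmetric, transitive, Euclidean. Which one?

Serial: yes — every world has a successor (e.g. w1 R w3).
Symmetric: no — w1 R w3 but not w3 R w1.
Transitive: yes — every two-step R-path is closed by a direct edge.
Euclidean: yes — any two successors of a common world are R-related.
Only symmetric fails.

symmetric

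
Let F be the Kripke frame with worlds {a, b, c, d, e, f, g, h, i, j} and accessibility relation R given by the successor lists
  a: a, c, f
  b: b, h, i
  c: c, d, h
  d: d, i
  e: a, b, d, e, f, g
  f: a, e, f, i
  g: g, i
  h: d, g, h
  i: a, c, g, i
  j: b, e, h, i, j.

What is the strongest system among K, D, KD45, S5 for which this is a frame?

Serial (axiom D): yes — every world has a successor (e.g. a R a).
Euclidean (axiom 5): no — a R c and a R f, but not c R f.
Transitive (axiom 4): no — a R c and c R d, but not a R d.
Reflexive (axiom T): yes — every world is R-related to itself.
So F validates K, D; KD45 would additionally require R to be Euclidean and transitive. The strongest is D.

D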